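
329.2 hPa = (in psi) 4.775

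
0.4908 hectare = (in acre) 1.213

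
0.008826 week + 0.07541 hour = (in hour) 1.558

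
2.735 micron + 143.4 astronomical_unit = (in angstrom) 2.145e+23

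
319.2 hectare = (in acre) 788.8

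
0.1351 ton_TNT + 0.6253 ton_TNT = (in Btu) 3.015e+06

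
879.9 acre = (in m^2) 3.561e+06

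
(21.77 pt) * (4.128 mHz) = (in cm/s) 0.00317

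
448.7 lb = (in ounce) 7179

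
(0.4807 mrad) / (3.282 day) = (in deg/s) 9.713e-08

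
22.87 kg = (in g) 2.287e+04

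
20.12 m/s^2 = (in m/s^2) 20.12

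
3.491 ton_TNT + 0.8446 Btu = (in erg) 1.461e+17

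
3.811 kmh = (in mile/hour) 2.368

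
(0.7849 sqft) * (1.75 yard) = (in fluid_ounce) 3946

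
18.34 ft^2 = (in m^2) 1.704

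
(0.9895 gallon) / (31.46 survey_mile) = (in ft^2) 7.963e-07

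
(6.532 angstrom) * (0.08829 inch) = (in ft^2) 1.577e-11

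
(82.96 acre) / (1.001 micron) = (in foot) 1.1e+12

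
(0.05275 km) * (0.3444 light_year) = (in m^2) 1.719e+17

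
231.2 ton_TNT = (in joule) 9.673e+11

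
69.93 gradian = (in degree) 62.94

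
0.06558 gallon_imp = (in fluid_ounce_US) 10.08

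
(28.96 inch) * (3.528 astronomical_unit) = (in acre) 9.593e+07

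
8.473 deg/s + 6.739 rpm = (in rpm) 8.151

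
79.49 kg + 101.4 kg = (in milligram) 1.809e+08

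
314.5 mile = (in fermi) 5.061e+20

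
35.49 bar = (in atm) 35.03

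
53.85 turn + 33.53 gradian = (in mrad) 3.389e+05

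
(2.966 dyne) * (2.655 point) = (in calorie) 6.64e-09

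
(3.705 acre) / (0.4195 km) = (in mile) 0.02221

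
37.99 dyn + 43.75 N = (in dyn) 4.375e+06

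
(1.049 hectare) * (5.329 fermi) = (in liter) 5.59e-08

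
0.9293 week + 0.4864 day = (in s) 6.041e+05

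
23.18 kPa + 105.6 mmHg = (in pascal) 3.726e+04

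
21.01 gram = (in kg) 0.02101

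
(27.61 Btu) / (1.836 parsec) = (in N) 5.142e-13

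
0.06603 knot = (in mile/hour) 0.07599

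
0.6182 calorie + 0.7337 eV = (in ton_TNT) 6.182e-10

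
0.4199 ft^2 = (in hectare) 3.901e-06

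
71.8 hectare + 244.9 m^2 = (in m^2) 7.182e+05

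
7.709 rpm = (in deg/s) 46.25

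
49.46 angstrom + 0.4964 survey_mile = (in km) 0.7989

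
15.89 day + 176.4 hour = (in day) 23.24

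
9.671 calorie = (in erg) 4.046e+08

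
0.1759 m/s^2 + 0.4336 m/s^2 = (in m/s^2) 0.6095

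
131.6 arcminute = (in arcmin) 131.6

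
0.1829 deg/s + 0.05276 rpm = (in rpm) 0.08324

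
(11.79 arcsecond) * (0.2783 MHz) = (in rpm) 151.9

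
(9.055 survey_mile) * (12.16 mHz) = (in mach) 0.5204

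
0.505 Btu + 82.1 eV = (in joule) 532.8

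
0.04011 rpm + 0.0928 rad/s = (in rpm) 0.9263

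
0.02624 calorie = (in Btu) 0.0001041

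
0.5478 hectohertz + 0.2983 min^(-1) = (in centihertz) 5478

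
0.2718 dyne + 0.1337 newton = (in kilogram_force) 0.01363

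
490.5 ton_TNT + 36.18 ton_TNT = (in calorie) 5.267e+11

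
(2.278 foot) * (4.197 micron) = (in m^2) 2.914e-06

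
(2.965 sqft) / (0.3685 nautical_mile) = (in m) 0.0004036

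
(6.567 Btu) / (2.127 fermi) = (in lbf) 7.323e+17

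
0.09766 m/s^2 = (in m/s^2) 0.09766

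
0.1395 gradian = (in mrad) 2.191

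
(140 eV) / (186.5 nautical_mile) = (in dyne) 6.494e-18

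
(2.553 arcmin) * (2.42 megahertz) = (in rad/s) 1797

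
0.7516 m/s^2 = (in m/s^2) 0.7516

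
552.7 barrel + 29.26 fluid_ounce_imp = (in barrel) 552.7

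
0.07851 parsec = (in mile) 1.505e+12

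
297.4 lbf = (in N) 1323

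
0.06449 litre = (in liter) 0.06449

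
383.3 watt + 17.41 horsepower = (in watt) 1.337e+04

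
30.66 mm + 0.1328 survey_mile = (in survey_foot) 701.3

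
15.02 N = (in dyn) 1.502e+06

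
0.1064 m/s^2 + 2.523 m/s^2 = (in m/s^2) 2.629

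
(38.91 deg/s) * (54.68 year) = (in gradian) 7.455e+10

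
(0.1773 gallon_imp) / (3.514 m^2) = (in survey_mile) 1.425e-07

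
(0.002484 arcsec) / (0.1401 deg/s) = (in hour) 1.368e-09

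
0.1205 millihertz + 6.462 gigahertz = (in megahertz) 6462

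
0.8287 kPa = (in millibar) 8.287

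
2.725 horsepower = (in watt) 2032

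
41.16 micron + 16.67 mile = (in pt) 7.605e+07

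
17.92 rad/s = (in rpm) 171.1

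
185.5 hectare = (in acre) 458.4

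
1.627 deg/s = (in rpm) 0.2712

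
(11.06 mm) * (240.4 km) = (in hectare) 0.2659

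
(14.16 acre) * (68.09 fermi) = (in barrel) 2.454e-08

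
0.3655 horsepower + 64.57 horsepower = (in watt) 4.842e+04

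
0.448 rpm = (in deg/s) 2.688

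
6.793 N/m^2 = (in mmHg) 0.05095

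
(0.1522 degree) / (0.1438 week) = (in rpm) 2.917e-07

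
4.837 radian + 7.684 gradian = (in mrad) 4958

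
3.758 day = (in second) 3.247e+05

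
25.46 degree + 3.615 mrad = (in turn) 0.0713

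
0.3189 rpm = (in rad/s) 0.0334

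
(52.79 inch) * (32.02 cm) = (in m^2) 0.4293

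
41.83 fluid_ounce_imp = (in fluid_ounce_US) 40.19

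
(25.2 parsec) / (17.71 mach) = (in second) 1.289e+14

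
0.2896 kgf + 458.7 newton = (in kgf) 47.06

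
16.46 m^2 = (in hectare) 0.001646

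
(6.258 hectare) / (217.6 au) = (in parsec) 6.23e-26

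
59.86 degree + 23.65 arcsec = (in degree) 59.87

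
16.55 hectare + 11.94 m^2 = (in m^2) 1.655e+05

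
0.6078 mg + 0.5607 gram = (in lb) 0.001237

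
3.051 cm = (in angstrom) 3.051e+08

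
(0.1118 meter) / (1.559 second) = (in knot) 0.1394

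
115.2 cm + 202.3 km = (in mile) 125.7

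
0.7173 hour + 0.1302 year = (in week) 6.793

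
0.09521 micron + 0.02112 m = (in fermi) 2.112e+13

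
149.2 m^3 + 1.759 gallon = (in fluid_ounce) 5.045e+06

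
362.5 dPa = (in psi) 0.005258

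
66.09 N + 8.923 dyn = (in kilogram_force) 6.739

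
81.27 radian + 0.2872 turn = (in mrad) 8.307e+04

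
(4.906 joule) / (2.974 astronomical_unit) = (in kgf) 1.124e-12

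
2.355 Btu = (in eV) 1.551e+22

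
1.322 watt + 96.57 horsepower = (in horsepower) 96.57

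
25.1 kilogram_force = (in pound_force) 55.34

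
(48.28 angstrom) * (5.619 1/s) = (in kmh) 9.766e-08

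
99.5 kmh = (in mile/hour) 61.83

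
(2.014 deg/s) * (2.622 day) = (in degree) 4.563e+05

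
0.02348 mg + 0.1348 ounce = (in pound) 0.008425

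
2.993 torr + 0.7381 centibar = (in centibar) 1.137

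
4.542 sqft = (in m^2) 0.422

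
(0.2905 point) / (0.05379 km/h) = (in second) 0.006859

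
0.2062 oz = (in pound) 0.01289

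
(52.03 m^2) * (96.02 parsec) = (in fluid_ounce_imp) 5.426e+24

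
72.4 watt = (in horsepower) 0.09709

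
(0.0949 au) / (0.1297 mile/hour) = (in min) 4.081e+09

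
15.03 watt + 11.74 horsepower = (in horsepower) 11.76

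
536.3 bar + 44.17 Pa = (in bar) 536.3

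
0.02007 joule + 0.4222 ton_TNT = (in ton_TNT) 0.4222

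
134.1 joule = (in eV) 8.37e+20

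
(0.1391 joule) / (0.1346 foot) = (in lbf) 0.7622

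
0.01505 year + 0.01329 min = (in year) 0.01505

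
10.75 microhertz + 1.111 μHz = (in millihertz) 0.01186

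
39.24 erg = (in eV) 2.449e+13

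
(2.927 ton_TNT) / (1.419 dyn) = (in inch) 3.398e+16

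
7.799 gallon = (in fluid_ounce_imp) 1039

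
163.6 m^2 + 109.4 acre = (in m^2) 4.429e+05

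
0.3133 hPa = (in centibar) 0.03133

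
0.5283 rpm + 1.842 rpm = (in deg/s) 14.22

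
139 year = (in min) 7.306e+07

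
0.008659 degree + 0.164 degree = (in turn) 0.0004796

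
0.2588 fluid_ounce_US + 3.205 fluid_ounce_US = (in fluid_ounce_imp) 3.605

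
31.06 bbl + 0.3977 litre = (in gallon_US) 1305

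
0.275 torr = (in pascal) 36.66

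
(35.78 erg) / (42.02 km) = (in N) 8.515e-11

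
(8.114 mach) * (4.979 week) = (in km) 8.32e+06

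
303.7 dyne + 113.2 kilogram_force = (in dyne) 1.11e+08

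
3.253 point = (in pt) 3.253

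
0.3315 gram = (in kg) 0.0003315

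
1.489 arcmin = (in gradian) 0.02757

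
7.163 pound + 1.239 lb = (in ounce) 134.4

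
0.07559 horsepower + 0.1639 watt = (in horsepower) 0.07581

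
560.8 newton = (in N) 560.8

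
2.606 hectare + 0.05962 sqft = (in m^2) 2.606e+04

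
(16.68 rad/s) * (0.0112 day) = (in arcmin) 5.549e+07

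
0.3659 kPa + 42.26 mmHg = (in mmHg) 45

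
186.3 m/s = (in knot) 362.1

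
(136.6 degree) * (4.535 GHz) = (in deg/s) 6.195e+11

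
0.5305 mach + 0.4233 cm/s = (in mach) 0.5305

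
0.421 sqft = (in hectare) 3.911e-06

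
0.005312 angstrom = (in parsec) 1.722e-29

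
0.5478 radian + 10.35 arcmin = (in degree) 31.56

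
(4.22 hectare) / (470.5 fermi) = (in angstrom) 8.969e+26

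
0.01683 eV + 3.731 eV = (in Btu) 5.691e-22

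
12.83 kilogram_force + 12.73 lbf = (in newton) 182.4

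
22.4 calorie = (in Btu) 0.08883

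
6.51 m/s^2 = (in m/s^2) 6.51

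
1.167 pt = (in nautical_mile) 2.223e-07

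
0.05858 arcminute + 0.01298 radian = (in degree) 0.7447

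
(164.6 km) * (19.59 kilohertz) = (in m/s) 3.225e+09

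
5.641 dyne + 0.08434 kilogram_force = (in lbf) 0.186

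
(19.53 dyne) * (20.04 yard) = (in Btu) 3.392e-06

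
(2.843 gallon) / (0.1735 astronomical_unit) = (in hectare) 4.146e-17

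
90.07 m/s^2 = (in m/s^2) 90.07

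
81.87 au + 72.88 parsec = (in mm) 2.249e+21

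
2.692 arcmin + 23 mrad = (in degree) 1.363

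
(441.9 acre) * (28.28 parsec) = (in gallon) 4.122e+26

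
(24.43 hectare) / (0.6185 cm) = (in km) 3.95e+04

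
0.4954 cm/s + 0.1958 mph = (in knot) 0.1798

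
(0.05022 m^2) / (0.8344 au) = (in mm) 4.023e-10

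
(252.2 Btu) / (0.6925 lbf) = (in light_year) 9.13e-12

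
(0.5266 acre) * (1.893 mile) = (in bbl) 4.084e+07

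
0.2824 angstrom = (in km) 2.824e-14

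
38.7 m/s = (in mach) 0.1137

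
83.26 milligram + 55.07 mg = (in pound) 0.000305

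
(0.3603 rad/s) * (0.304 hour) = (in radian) 394.3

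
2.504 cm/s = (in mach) 7.354e-05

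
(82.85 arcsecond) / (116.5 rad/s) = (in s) 3.448e-06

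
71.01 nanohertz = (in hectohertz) 7.101e-10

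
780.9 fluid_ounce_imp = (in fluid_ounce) 750.3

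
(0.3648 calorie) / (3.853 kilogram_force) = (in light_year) 4.27e-18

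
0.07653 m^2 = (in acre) 1.891e-05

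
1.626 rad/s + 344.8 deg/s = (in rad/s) 7.644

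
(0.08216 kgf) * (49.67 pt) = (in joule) 0.01412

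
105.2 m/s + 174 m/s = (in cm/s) 2.792e+04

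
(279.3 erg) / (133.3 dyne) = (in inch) 0.8249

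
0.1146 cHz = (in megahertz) 1.146e-09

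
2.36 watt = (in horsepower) 0.003165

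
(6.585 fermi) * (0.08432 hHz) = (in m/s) 5.552e-14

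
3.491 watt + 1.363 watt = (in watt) 4.854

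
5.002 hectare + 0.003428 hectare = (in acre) 12.37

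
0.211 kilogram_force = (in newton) 2.069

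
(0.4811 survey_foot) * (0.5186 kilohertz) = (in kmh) 273.8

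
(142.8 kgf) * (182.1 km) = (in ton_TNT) 0.06095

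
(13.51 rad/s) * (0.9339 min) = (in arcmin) 2.602e+06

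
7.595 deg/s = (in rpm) 1.266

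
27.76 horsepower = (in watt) 2.07e+04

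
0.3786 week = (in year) 0.007261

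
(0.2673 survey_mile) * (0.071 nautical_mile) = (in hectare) 5.657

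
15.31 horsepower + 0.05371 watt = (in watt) 1.142e+04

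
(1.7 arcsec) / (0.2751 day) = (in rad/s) 3.468e-10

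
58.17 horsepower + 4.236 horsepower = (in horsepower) 62.41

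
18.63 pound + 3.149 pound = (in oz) 348.5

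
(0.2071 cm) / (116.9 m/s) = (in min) 2.953e-07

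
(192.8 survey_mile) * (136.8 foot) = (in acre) 3197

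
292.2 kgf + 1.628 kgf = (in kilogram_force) 293.8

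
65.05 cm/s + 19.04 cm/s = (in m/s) 0.8409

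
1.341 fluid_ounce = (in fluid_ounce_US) 1.341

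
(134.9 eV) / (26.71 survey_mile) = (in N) 5.028e-22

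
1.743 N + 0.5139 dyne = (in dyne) 1.743e+05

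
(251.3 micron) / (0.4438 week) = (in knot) 1.82e-09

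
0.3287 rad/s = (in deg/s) 18.83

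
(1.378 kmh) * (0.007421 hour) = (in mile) 0.006354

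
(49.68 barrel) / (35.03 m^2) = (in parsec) 7.307e-18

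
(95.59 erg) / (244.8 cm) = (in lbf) 8.778e-07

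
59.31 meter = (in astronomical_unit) 3.965e-10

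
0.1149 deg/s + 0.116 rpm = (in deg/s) 0.8109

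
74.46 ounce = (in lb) 4.654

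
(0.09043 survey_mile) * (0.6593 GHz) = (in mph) 2.146e+11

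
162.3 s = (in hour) 0.04508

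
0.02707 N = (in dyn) 2707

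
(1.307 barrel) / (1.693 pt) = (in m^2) 347.9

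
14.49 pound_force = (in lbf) 14.49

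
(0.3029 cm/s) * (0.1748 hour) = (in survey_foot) 6.254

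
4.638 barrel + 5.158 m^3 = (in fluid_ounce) 1.993e+05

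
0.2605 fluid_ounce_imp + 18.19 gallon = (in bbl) 0.4331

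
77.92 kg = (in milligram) 7.792e+07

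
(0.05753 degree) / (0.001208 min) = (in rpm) 0.1323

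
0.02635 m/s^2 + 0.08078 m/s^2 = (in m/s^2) 0.1071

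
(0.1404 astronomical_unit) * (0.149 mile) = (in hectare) 5.036e+08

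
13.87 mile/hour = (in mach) 0.01821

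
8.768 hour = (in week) 0.05219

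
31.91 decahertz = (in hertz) 319.1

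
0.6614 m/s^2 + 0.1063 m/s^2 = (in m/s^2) 0.7677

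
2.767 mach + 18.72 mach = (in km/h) 2.634e+04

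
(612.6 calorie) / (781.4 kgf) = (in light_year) 3.535e-17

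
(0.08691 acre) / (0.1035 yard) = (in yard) 4064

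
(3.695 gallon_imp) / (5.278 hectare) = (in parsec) 1.031e-23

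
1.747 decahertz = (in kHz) 0.01747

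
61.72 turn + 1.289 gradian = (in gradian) 2.469e+04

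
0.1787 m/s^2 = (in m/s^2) 0.1787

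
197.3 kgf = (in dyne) 1.935e+08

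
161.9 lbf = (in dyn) 7.202e+07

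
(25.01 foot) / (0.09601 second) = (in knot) 154.3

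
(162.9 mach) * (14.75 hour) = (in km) 2.945e+06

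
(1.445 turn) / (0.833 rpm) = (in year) 3.3e-06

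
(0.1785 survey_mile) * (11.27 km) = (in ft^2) 3.485e+07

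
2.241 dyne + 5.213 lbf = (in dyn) 2.319e+06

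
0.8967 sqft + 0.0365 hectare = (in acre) 0.09021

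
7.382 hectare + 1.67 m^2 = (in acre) 18.24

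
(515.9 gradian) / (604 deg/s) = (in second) 0.7687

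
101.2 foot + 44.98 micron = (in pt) 8.744e+04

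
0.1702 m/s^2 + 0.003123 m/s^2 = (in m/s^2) 0.1733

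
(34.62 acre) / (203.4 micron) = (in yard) 7.533e+08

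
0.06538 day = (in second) 5649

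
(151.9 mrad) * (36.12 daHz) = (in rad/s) 54.87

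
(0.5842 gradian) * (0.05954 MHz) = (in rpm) 5217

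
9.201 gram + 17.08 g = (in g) 26.28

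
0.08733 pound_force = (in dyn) 3.885e+04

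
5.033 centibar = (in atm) 0.04967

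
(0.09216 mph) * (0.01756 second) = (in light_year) 7.647e-20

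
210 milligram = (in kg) 0.00021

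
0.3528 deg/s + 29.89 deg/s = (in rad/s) 0.5278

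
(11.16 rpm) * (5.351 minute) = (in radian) 375.2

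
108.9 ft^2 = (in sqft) 108.9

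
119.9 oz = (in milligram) 3.399e+06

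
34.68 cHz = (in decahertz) 0.03468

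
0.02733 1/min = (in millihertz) 0.4555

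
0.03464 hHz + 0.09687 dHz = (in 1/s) 3.474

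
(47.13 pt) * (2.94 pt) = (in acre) 4.261e-09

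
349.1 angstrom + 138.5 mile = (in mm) 2.229e+08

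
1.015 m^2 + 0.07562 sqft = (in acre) 0.0002525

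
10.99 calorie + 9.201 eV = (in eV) 2.87e+20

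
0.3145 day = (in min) 452.9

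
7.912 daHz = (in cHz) 7912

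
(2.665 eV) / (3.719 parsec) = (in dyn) 3.721e-31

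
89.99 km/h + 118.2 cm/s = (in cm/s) 2618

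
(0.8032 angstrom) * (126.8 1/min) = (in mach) 4.985e-13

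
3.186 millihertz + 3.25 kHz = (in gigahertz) 3.25e-06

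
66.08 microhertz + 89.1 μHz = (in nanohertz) 1.552e+05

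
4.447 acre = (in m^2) 1.8e+04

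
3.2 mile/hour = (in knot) 2.781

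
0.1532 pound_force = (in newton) 0.6815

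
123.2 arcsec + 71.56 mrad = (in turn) 0.01148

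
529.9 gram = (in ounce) 18.69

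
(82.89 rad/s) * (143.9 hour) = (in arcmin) 1.476e+11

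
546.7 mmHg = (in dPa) 7.289e+05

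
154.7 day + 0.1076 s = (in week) 22.1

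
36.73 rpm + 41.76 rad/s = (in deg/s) 2613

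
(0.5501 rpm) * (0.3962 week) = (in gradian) 8.788e+05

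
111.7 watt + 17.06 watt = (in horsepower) 0.1727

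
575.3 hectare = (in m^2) 5.753e+06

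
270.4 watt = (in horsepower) 0.3626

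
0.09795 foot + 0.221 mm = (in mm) 30.08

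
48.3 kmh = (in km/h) 48.3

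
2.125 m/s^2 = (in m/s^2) 2.125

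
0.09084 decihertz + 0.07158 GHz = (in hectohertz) 7.158e+05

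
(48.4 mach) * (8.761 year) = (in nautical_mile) 2.459e+09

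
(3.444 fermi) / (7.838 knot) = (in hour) 2.373e-19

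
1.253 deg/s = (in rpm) 0.2088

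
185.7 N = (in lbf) 41.75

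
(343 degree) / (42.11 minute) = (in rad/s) 0.002369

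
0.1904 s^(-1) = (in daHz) 0.01904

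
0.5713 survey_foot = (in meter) 0.1741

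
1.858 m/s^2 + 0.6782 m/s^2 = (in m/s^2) 2.536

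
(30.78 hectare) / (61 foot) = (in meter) 1.655e+04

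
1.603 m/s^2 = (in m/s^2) 1.603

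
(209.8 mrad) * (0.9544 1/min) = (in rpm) 0.03187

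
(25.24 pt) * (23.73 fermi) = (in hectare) 2.113e-20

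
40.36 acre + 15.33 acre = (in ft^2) 2.426e+06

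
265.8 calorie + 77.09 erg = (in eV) 6.941e+21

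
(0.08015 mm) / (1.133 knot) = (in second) 0.0001375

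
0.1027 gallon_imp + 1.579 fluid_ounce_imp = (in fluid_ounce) 17.3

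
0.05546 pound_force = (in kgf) 0.02516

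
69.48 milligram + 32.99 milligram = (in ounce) 0.003615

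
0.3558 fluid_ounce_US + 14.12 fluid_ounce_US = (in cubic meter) 0.0004281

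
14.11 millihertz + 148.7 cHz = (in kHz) 0.001501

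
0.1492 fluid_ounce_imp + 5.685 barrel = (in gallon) 238.8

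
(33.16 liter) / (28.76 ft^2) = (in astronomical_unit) 8.296e-14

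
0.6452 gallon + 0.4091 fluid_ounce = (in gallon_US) 0.6484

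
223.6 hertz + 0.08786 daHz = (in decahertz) 22.45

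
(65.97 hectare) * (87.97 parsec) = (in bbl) 1.126e+25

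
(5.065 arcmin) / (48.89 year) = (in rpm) 9.125e-12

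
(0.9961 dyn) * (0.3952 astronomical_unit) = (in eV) 3.676e+24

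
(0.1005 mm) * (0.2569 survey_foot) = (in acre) 1.945e-09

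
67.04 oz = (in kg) 1.901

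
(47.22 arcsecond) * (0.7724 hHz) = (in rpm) 0.1689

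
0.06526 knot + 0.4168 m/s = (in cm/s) 45.04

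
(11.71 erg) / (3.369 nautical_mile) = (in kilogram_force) 1.914e-11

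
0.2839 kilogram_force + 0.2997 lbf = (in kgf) 0.4198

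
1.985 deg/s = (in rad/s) 0.03464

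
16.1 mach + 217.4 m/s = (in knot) 1.108e+04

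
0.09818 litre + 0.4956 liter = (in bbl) 0.003735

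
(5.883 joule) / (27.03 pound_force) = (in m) 0.04893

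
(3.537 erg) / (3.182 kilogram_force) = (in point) 3.213e-05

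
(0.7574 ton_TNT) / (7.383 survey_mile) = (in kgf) 2.72e+04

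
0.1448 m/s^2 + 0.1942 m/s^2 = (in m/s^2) 0.339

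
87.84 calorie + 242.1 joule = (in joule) 609.6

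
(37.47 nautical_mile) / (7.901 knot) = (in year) 0.0005414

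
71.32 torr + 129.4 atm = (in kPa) 1.312e+04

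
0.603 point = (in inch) 0.008375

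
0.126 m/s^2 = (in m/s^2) 0.126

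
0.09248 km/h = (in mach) 7.544e-05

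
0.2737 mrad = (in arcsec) 56.45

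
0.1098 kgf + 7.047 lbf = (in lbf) 7.289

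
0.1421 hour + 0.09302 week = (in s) 5.677e+04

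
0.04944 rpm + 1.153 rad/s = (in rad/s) 1.158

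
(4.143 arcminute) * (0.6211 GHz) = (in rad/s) 7.485e+05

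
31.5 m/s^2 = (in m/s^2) 31.5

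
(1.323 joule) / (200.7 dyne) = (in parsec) 2.136e-14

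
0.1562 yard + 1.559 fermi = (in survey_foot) 0.4686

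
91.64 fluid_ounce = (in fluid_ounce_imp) 95.38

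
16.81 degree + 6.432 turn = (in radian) 40.71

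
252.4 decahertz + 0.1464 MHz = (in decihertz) 1.489e+06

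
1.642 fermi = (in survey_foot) 5.387e-15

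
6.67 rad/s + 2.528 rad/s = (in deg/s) 527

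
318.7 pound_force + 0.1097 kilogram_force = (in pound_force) 318.9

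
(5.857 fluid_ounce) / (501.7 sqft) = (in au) 2.484e-17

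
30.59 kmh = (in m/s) 8.497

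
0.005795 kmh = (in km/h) 0.005795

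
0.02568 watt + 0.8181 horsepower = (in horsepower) 0.8181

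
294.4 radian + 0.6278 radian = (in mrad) 2.95e+05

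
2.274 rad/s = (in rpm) 21.72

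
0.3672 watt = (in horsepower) 0.0004924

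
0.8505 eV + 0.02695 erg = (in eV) 1.682e+10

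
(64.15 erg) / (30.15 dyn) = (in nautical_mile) 1.149e-05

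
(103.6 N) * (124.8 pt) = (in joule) 4.561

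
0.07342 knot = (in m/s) 0.03777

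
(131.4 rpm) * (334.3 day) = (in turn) 6.325e+07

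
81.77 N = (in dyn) 8.177e+06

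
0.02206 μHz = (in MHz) 2.206e-14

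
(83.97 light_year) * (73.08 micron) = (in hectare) 5.806e+09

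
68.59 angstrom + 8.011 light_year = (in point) 2.148e+20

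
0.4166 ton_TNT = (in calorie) 4.166e+08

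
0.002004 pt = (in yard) 7.731e-07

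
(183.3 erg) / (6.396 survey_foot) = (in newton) 9.402e-06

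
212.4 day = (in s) 1.835e+07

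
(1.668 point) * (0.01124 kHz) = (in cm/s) 0.6614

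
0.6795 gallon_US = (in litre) 2.572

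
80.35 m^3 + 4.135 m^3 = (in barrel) 531.4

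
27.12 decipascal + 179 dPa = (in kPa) 0.02061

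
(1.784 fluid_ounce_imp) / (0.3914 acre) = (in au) 2.139e-19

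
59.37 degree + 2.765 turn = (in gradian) 1172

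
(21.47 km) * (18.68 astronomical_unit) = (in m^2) 6e+16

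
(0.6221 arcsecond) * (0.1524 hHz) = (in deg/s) 0.002634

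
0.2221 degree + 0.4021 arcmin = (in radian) 0.003993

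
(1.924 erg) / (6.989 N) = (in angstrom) 275.3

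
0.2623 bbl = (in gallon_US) 11.02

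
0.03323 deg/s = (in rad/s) 0.00058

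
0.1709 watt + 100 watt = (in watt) 100.2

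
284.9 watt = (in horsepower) 0.3821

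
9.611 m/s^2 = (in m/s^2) 9.611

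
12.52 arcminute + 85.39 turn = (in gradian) 3.416e+04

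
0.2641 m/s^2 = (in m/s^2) 0.2641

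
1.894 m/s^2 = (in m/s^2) 1.894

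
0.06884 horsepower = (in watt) 51.33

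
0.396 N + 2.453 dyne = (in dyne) 3.96e+04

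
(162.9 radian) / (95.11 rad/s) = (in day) 1.982e-05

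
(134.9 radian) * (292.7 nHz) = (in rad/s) 3.949e-05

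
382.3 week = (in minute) 3.854e+06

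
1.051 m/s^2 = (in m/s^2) 1.051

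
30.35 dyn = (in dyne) 30.35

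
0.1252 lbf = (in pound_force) 0.1252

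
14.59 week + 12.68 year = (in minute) 6.812e+06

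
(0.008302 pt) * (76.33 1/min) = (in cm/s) 0.0003726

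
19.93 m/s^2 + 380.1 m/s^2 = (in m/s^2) 400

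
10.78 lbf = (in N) 47.95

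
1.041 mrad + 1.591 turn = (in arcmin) 3.437e+04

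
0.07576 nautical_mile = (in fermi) 1.403e+17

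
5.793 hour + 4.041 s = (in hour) 5.794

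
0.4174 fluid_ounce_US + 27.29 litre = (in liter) 27.3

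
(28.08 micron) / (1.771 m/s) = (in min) 2.643e-07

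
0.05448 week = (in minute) 549.2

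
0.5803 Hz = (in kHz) 0.0005803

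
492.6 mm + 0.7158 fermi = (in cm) 49.26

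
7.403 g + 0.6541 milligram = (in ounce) 0.2612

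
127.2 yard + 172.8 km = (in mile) 107.4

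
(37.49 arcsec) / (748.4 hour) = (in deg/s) 3.865e-09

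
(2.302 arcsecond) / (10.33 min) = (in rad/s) 1.801e-08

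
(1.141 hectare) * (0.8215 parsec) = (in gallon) 7.641e+22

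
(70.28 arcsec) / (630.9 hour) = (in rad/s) 1.5e-10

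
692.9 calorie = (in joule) 2899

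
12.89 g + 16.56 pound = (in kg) 7.524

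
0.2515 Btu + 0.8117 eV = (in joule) 265.3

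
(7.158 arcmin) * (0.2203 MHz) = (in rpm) 4380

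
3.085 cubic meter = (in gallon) 815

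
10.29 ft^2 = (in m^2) 0.956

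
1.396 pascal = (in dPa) 13.96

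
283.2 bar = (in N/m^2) 2.832e+07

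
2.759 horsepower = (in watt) 2057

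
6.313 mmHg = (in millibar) 8.417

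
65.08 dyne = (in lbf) 0.0001463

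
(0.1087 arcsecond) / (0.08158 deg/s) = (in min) 6.169e-06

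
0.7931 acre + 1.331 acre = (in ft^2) 9.253e+04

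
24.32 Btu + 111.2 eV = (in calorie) 6133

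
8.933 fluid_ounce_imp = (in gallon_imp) 0.05583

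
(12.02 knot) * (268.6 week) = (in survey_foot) 3.296e+09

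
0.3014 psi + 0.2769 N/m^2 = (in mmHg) 15.59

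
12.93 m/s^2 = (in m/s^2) 12.93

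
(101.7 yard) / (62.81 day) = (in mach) 5.033e-08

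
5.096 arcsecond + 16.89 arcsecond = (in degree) 0.006107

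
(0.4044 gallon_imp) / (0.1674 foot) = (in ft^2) 0.3878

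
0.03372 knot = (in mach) 5.095e-05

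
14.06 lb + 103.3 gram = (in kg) 6.481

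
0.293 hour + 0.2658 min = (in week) 0.00177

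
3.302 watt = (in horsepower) 0.004428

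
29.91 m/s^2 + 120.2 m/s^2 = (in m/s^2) 150.1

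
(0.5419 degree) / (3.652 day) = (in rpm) 2.862e-07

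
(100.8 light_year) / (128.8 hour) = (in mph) 4.601e+12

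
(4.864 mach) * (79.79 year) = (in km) 4.167e+09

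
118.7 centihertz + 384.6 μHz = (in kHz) 0.001187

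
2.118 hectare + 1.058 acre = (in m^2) 2.546e+04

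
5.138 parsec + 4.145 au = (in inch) 6.242e+18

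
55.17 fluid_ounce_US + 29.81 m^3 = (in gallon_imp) 6558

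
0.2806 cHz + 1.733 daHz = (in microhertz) 1.733e+07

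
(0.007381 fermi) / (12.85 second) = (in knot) 1.117e-18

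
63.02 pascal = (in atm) 0.000622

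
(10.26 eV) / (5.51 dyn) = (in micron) 2.983e-08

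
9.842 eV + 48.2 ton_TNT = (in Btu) 1.911e+08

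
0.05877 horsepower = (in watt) 43.82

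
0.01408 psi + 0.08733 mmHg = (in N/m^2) 108.7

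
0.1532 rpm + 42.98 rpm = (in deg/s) 258.8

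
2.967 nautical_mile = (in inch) 2.163e+05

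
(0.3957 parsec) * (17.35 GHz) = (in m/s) 2.118e+26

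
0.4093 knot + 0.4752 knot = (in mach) 0.001336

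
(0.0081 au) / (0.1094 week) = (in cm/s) 1.831e+06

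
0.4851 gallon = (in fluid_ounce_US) 62.09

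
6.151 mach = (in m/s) 2094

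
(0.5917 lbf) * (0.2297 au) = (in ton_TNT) 21.62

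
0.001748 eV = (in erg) 2.801e-15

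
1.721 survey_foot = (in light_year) 5.545e-17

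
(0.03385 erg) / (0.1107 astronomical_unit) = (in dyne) 2.044e-14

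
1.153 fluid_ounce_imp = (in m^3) 3.276e-05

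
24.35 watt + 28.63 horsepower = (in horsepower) 28.66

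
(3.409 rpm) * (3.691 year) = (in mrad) 4.155e+10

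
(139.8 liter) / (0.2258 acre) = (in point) 0.4337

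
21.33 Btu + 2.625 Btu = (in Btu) 23.95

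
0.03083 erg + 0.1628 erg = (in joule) 1.936e-08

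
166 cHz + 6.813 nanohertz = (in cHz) 166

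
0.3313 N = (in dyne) 3.313e+04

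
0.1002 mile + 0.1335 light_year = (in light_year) 0.1335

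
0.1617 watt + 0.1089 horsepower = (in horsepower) 0.1091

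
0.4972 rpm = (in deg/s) 2.983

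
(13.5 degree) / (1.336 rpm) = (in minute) 0.02807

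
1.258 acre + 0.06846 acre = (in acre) 1.326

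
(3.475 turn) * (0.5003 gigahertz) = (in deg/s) 6.259e+11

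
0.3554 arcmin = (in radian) 0.0001034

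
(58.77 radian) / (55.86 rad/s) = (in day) 1.218e-05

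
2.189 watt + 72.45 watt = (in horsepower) 0.1001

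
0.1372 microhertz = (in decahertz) 1.372e-08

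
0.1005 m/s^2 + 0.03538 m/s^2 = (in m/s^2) 0.1359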